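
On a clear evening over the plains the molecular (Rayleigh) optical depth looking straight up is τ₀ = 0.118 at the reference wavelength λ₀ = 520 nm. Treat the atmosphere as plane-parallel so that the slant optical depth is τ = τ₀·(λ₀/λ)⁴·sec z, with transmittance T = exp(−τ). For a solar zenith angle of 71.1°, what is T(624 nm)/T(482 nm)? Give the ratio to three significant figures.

Airmass: sec 71.1° = 3.0872.
τ(624 nm) = 0.118 × (520/624)⁴ × 3.0872 = 0.118 × 0.4823 × 3.0872 = 0.1757.
τ(482 nm) = 0.118 × (520/482)⁴ × 3.0872 = 0.118 × 1.3546 × 3.0872 = 0.4935.
T(624)/T(482) = exp(τ_B − τ_A) = exp(0.3178) = 1.3741.

1.37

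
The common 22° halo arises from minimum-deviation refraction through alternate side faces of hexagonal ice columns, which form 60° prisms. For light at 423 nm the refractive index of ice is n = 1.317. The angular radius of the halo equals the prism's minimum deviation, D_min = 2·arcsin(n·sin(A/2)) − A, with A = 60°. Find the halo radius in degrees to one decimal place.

n·sin(A/2) = 1.317 × sin 30° = 1.317 × 0.5000 = 0.6585.
D_min = 2·arcsin(0.6585) − 60° = 2 × 41.186° − 60° = 22.371°.

22.4°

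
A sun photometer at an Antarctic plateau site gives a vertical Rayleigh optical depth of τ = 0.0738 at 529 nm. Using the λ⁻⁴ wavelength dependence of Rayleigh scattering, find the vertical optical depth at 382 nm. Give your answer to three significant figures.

0.271

τ(382 nm) = τ(529 nm) × (529/382)⁴ = 0.0738 × (1.3848)⁴ = 0.0738 × 3.6776 = 0.2714.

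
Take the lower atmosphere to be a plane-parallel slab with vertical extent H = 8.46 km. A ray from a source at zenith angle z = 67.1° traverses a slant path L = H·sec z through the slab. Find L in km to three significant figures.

sec z = 1/cos 67.1° = 2.5699.
L = 8.46 × 2.5699 = 21.741 km.

21.7 km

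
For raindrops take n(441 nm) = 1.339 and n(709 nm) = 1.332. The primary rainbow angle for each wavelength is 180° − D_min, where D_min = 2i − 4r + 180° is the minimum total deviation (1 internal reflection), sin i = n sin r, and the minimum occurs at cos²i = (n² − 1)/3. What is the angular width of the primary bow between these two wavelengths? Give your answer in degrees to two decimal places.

At 441 nm (n = 1.339): cos²i = 0.26431 → i = 59.062°, r = 39.834°, D_min = 138.786°, rainbow angle = 41.214°.
At 709 nm (n = 1.332): cos²i = 0.25807 → i = 59.469°, r = 40.290°, D_min = 137.776°, rainbow angle = 42.224°.
Angular width = |41.214° − 42.224°| = 1.010°.

1.01°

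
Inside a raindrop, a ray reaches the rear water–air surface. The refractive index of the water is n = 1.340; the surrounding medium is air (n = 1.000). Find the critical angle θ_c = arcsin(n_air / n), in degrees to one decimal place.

sin θ_c = n_air / n = 1.000 / 1.340 = 0.7463.
θ_c = arcsin(0.7463) = 48.27°.

48.3°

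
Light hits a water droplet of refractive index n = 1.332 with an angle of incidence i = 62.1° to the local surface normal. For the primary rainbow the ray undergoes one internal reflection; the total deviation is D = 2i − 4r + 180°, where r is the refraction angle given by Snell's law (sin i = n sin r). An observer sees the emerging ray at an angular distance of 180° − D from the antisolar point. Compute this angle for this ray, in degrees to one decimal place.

42.1°

sin r = sin 62.1° / 1.332 = 0.8838/1.332 = 0.6635; r = 41.57°.
D = 2·62.1° − 4·41.57° + 180° = 124.20° − 166.27° + 180° = 137.93°.
Angle from antisolar point = 180° − D = 42.07°.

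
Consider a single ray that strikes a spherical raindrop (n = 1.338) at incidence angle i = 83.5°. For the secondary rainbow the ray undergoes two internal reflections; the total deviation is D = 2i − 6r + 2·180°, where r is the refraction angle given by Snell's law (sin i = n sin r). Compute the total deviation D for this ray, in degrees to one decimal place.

239.3°

sin r = sin 83.5° / 1.338 = 0.9936/1.338 = 0.7426; r = 47.95°.
D = 2·83.5° − 6·47.95° + 2·180° = 167.00° − 287.71° + 360° = 239.29°.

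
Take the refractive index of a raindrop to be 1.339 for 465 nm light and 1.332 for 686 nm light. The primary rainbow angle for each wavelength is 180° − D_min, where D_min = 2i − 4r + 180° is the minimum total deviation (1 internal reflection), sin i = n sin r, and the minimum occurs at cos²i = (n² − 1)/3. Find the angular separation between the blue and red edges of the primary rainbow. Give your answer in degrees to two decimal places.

At 465 nm (n = 1.339): cos²i = 0.26431 → i = 59.062°, r = 39.834°, D_min = 138.786°, rainbow angle = 41.214°.
At 686 nm (n = 1.332): cos²i = 0.25807 → i = 59.469°, r = 40.290°, D_min = 137.776°, rainbow angle = 42.224°.
Angular width = |41.214° − 42.224°| = 1.010°.

1.01°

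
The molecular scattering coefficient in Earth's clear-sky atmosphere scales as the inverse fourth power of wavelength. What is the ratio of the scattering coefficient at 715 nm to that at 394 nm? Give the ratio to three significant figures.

0.0922

Rayleigh scattering ∝ λ⁻⁴, so the ratio of coefficients is the inverse fourth power of the wavelength ratio.
σ(715)/σ(394) = (394/715)⁴ = (0.5510)⁴ = 0.09221.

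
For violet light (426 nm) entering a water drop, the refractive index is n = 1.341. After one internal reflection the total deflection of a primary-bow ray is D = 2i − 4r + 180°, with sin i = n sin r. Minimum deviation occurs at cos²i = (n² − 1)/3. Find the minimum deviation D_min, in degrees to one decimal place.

cos²i = (1.79828 − 1)/3 = 0.26609; i = arccos(0.51584) = 58.946°.
sin r = sin 58.946°/1.341 = 0.63884; r = 39.705°.
D_min = 2·58.946° − 4·39.705° + 180° = 139.071°.

139.1°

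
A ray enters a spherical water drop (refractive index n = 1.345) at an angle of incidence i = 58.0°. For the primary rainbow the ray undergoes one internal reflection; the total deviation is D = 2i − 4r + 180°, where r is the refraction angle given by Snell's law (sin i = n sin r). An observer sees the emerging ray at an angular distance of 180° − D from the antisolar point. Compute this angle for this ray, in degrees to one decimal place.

sin r = sin 58.0° / 1.345 = 0.8480/1.345 = 0.6305; r = 39.09°.
D = 2·58.0° − 4·39.09° + 180° = 116.00° − 156.35° + 180° = 139.65°.
Angle from antisolar point = 180° − D = 40.35°.

40.4°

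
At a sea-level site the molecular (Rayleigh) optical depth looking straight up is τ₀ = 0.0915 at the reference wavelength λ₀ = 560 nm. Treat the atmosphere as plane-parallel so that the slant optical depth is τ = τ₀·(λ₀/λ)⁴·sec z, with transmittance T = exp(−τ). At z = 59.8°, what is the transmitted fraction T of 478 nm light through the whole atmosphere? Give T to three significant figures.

0.710

sec 59.8° = 1.9880.
τ = 0.0915 × (560/478)⁴ × 1.9880 = 0.0915 × 1.8838 × 1.9880 = 0.3427.
T = exp(−0.3427) = 0.7099.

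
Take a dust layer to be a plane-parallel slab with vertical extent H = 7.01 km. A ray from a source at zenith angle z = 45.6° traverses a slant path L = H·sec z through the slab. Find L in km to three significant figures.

sec z = 1/cos 45.6° = 1.4293.
L = 7.01 × 1.4293 = 10.019 km.

10.0 km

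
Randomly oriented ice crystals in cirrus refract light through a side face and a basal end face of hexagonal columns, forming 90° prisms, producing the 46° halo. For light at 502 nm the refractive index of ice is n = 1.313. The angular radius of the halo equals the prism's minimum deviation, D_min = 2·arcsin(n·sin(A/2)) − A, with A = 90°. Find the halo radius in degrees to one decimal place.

46.4°

n·sin(A/2) = 1.313 × sin 45° = 1.313 × 0.7071 = 0.9284.
D_min = 2·arcsin(0.9284) − 90° = 2 × 68.192° − 90° = 46.383°.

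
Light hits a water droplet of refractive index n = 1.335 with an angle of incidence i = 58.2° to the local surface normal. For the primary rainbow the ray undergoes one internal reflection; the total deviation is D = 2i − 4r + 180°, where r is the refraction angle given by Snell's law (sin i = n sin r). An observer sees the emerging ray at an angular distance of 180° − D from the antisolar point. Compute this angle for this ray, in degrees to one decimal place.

sin r = sin 58.2° / 1.335 = 0.8499/1.335 = 0.6366; r = 39.54°.
D = 2·58.2° − 4·39.54° + 180° = 116.40° − 158.16° + 180° = 138.24°.
Angle from antisolar point = 180° − D = 41.76°.

41.8°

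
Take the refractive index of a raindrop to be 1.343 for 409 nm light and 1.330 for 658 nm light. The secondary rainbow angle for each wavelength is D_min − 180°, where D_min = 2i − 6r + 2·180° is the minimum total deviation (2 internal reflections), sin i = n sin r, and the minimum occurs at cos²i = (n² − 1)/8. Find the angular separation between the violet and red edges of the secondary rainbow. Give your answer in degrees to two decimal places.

3.38°

At 409 nm (n = 1.343): cos²i = 0.10046 → i = 71.522°, r = 44.928°, D_min = 233.478°, rainbow angle = 53.478°.
At 658 nm (n = 1.330): cos²i = 0.09611 → i = 71.940°, r = 45.630°, D_min = 230.101°, rainbow angle = 50.101°.
Angular width = |53.478° − 50.101°| = 3.377°.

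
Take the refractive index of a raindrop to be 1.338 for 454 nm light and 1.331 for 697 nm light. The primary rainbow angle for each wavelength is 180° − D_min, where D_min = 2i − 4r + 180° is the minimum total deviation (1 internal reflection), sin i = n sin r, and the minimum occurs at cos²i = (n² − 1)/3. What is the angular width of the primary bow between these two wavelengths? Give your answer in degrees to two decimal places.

1.01°

At 454 nm (n = 1.338): cos²i = 0.26341 → i = 59.120°, r = 39.899°, D_min = 138.643°, rainbow angle = 41.357°.
At 697 nm (n = 1.331): cos²i = 0.25719 → i = 59.527°, r = 40.356°, D_min = 137.630°, rainbow angle = 42.370°.
Angular width = |41.357° − 42.370°| = 1.013°.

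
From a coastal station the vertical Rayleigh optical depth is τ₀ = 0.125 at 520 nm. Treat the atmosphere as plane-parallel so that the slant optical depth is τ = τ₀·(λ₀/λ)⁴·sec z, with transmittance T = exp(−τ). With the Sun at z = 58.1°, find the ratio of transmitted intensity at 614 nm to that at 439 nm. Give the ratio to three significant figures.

1.41

Airmass: sec 58.1° = 1.8924.
τ(614 nm) = 0.125 × (520/614)⁴ × 1.8924 = 0.125 × 0.5144 × 1.8924 = 0.1217.
τ(439 nm) = 0.125 × (520/439)⁴ × 1.8924 = 0.125 × 1.9686 × 1.8924 = 0.4657.
T(614)/T(439) = exp(τ_B − τ_A) = exp(0.3440) = 1.4105.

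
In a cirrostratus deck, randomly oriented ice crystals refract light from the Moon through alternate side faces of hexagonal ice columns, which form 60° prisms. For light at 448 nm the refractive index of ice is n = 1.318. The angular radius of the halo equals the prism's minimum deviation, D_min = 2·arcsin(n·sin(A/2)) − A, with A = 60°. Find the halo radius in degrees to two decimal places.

n·sin(A/2) = 1.318 × sin 30° = 1.318 × 0.5000 = 0.6590.
D_min = 2·arcsin(0.6590) − 60° = 2 × 41.224° − 60° = 22.447°.

22.45°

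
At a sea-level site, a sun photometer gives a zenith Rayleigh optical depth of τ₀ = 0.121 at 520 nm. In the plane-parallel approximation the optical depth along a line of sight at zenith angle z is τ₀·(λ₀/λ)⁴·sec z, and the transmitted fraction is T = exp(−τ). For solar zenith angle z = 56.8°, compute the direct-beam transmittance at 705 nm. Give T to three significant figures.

sec 56.8° = 1.8263.
τ = 0.121 × (520/705)⁴ × 1.8263 = 0.121 × 0.2960 × 1.8263 = 0.0654.
T = exp(−0.0654) = 0.9367.

0.937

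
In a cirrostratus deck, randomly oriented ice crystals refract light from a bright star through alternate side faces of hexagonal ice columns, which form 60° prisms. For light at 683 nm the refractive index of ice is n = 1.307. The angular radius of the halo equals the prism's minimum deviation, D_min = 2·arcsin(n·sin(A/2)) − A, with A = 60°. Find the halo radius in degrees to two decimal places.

n·sin(A/2) = 1.307 × sin 30° = 1.307 × 0.5000 = 0.6535.
D_min = 2·arcsin(0.6535) − 60° = 2 × 40.806° − 60° = 21.612°.

21.61°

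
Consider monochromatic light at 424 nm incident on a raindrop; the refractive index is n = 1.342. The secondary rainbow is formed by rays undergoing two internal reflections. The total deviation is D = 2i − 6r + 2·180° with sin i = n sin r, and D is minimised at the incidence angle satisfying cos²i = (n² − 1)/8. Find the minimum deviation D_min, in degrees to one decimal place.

cos²i = (1.80096 − 1)/8 = 0.10012; i = arccos(0.31642) = 71.554°.
sin r = sin 71.554°/1.342 = 0.70687; r = 44.981°.
D_min = 2·71.554° − 6·44.981° + 360° = 233.222°.

233.2°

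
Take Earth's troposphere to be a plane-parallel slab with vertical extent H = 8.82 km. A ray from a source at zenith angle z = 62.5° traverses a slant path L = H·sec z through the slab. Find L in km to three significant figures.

sec z = 1/cos 62.5° = 2.1657.
L = 8.82 × 2.1657 = 19.101 km.

19.1 km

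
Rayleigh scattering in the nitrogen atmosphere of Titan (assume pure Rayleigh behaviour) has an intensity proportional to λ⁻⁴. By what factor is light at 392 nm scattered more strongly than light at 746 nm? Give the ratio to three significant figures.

Rayleigh scattering ∝ λ⁻⁴, so the ratio of coefficients is the inverse fourth power of the wavelength ratio.
σ(392)/σ(746) = (746/392)⁴ = (1.9031)⁴ = 13.12.

13.1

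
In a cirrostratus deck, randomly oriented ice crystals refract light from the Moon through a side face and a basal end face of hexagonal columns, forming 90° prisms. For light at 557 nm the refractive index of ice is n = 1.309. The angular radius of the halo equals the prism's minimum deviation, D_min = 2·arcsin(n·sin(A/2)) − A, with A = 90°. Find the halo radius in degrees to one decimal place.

45.5°

n·sin(A/2) = 1.309 × sin 45° = 1.309 × 0.7071 = 0.9256.
D_min = 2·arcsin(0.9256) − 90° = 2 × 67.759° − 90° = 45.519°.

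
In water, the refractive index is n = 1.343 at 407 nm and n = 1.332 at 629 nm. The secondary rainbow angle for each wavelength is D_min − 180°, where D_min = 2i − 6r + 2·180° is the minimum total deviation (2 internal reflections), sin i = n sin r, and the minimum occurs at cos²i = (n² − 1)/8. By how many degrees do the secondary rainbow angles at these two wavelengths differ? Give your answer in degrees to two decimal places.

At 407 nm (n = 1.343): cos²i = 0.10046 → i = 71.522°, r = 44.928°, D_min = 233.478°, rainbow angle = 53.478°.
At 629 nm (n = 1.332): cos²i = 0.09678 → i = 71.875°, r = 45.520°, D_min = 230.628°, rainbow angle = 50.628°.
Angular width = |53.478° − 50.628°| = 2.849°.

2.85°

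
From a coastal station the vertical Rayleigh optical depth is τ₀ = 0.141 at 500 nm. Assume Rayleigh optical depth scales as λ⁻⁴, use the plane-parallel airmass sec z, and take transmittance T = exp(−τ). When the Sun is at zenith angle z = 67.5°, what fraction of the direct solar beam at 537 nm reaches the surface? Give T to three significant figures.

0.758

sec 67.5° = 2.6131.
τ = 0.141 × (500/537)⁴ × 2.6131 = 0.141 × 0.7516 × 2.6131 = 0.2769.
T = exp(−0.2769) = 0.7581.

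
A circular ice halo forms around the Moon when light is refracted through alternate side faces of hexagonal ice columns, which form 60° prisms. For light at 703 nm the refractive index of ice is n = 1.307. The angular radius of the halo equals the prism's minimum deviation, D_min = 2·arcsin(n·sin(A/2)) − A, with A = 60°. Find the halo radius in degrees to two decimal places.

21.61°

n·sin(A/2) = 1.307 × sin 30° = 1.307 × 0.5000 = 0.6535.
D_min = 2·arcsin(0.6535) − 60° = 2 × 40.806° − 60° = 21.612°.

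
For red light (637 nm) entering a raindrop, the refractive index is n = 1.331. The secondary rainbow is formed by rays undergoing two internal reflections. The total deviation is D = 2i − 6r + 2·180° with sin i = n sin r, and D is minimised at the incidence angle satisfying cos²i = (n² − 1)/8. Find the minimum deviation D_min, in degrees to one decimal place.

cos²i = (1.77156 − 1)/8 = 0.09645; i = arccos(0.31056) = 71.907°.
sin r = sin 71.907°/1.331 = 0.71417; r = 45.575°.
D_min = 2·71.907° − 6·45.575° + 360° = 230.365°.

230.4°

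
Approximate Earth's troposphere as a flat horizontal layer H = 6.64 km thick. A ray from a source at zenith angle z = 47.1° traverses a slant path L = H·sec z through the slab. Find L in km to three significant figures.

sec z = 1/cos 47.1° = 1.4690.
L = 6.64 × 1.4690 = 9.754 km.

9.75 km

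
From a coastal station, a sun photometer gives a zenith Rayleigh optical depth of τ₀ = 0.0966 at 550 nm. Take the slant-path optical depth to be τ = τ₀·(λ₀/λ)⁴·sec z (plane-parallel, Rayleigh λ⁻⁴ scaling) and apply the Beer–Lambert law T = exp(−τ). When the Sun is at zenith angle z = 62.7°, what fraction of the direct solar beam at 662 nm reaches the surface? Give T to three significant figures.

sec 62.7° = 2.1803.
τ = 0.0966 × (550/662)⁴ × 2.1803 = 0.0966 × 0.4765 × 2.1803 = 0.1003.
T = exp(−0.1003) = 0.9045.

0.905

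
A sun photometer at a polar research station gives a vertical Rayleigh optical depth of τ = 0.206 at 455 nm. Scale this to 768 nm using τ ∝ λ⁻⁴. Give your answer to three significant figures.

τ(768 nm) = τ(455 nm) × (455/768)⁴ = 0.206 × (0.5924)⁴ = 0.206 × 0.1232 = 0.0254.

0.0254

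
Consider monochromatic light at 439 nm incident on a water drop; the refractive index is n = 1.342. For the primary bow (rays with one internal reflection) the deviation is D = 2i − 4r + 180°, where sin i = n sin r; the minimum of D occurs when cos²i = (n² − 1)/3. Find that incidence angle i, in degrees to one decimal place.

58.9°

cos²i = (1.342² − 1)/3 = (1.80096 − 1)/3 = 0.26699.
cos i = 0.51671, so i = 58.888°.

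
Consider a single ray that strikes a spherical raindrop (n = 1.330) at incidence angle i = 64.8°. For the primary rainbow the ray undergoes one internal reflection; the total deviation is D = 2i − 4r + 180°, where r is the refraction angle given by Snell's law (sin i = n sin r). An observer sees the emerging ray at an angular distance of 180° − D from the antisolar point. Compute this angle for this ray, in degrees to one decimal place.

41.9°

sin r = sin 64.8° / 1.330 = 0.9048/1.330 = 0.6803; r = 42.87°.
D = 2·64.8° − 4·42.87° + 180° = 129.60° − 171.47° + 180° = 138.13°.
Angle from antisolar point = 180° − D = 41.87°.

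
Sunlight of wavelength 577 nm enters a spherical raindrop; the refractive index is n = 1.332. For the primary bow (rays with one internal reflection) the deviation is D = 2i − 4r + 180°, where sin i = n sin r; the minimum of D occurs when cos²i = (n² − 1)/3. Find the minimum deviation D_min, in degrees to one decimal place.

137.8°

cos²i = (1.77422 − 1)/3 = 0.25807; i = arccos(0.50801) = 59.469°.
sin r = sin 59.469°/1.332 = 0.64666; r = 40.290°.
D_min = 2·59.469° − 4·40.290° + 180° = 137.776°.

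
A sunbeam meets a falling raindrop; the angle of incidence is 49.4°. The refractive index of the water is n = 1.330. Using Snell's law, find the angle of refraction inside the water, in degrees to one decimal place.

34.8°

Snell: sin θ_r = sin θ_i / n = sin 49.4° / 1.330 = 0.7593 / 1.330 = 0.5709.
θ_r = arcsin(0.5709) = 34.81°.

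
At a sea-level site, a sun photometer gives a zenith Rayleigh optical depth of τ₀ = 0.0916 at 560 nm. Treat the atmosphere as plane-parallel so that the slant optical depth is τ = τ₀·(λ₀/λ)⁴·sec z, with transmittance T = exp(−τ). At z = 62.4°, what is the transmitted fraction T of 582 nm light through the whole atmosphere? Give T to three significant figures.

sec 62.4° = 2.1584.
τ = 0.0916 × (560/582)⁴ × 2.1584 = 0.0916 × 0.8572 × 2.1584 = 0.1695.
T = exp(−0.1695) = 0.8441.

0.844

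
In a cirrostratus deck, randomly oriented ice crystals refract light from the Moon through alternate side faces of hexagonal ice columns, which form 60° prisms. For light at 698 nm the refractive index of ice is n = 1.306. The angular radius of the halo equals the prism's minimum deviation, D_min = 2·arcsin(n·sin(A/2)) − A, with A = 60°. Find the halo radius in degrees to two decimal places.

n·sin(A/2) = 1.306 × sin 30° = 1.306 × 0.5000 = 0.6530.
D_min = 2·arcsin(0.6530) − 60° = 2 × 40.768° − 60° = 21.536°.

21.54°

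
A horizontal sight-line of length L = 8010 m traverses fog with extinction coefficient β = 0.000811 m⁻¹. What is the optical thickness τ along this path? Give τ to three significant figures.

τ = β·L = 0.000811 × 8010 = 6.4961.

6.50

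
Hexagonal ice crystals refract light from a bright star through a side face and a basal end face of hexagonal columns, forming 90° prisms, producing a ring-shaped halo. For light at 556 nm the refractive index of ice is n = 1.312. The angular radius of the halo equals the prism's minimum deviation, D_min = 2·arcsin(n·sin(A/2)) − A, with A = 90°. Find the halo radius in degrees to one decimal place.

n·sin(A/2) = 1.312 × sin 45° = 1.312 × 0.7071 = 0.9277.
D_min = 2·arcsin(0.9277) − 90° = 2 × 68.083° − 90° = 46.166°.

46.2°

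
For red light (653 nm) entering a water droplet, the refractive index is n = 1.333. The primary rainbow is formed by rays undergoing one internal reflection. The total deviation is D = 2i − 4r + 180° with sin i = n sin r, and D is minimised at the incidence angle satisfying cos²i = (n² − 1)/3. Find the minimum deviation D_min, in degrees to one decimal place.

cos²i = (1.77689 − 1)/3 = 0.25896; i = arccos(0.50888) = 59.410°.
sin r = sin 59.410°/1.333 = 0.64579; r = 40.225°.
D_min = 2·59.410° − 4·40.225° + 180° = 137.922°.

137.9°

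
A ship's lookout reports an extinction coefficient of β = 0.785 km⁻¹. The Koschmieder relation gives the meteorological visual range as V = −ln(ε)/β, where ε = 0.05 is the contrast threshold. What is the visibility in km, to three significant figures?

3.82 km

V = −ln(0.05) / 0.785 = 2.996 / 0.785 = 3.8162 km.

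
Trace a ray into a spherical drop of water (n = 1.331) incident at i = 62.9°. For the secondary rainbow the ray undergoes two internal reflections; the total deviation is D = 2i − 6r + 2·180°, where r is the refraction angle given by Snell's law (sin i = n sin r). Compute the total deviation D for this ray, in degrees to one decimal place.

sin r = sin 62.9° / 1.331 = 0.8902/1.331 = 0.6688; r = 41.98°.
D = 2·62.9° − 6·41.98° + 2·180° = 125.80° − 251.86° + 360° = 233.94°.

233.9°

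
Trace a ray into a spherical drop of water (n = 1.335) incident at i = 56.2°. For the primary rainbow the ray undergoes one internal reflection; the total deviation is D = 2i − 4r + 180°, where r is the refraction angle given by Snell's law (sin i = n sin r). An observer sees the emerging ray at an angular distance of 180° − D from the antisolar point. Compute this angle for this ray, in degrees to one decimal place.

sin r = sin 56.2° / 1.335 = 0.8310/1.335 = 0.6225; r = 38.50°.
D = 2·56.2° − 4·38.50° + 180° = 112.40° − 153.98° + 180° = 138.42°.
Angle from antisolar point = 180° − D = 41.58°.

41.6°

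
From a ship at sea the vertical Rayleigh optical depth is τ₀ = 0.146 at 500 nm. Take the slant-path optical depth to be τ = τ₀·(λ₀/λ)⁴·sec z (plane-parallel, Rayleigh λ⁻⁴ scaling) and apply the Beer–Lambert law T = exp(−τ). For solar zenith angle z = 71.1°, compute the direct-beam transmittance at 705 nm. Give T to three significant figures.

sec 71.1° = 3.0872.
τ = 0.146 × (500/705)⁴ × 3.0872 = 0.146 × 0.2530 × 3.0872 = 0.1140.
T = exp(−0.1140) = 0.8922.

0.892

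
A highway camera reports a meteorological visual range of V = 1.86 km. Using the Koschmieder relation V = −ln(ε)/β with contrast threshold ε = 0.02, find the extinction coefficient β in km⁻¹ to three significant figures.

2.10 km⁻¹

β = −ln(0.02) / V = 3.912 / 1.86 = 2.1032 km⁻¹.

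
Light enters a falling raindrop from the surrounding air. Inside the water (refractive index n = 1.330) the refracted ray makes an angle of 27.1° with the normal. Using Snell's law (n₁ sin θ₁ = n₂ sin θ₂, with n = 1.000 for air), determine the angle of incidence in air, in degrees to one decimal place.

37.3°

Snell: sin θ_i = n · sin θ_r = 1.330 × sin 27.1° = 1.330 × 0.4555 = 0.6059.
θ_i = arcsin(0.6059) = 37.29°.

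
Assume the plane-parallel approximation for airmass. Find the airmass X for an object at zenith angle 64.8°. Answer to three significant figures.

2.35

X = sec z = 1/cos 64.8° = 1/0.4258 = 2.3486.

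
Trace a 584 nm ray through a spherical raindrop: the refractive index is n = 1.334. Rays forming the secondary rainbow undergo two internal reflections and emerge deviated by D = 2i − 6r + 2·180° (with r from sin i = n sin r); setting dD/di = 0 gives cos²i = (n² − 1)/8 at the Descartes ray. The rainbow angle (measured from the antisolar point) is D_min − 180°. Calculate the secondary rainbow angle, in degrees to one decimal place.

51.2°

cos²i = (1.77956 − 1)/8 = 0.09744; i = arccos(0.31216) = 71.810°.
sin r = sin 71.810°/1.334 = 0.71217; r = 45.411°.
D_min = 2·71.810° − 6·45.411° + 360° = 231.153°.
Rainbow angle = D_min − 180° = 51.153°.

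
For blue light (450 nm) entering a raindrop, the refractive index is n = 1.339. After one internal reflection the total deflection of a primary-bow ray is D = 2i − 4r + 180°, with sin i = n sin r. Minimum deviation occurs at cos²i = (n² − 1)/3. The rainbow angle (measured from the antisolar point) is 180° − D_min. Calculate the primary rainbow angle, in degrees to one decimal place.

cos²i = (1.79292 − 1)/3 = 0.26431; i = arccos(0.51411) = 59.062°.
sin r = sin 59.062°/1.339 = 0.64057; r = 39.834°.
D_min = 2·59.062° − 4·39.834° + 180° = 138.786°.
Rainbow angle = 180° − D_min = 41.214°.

41.2°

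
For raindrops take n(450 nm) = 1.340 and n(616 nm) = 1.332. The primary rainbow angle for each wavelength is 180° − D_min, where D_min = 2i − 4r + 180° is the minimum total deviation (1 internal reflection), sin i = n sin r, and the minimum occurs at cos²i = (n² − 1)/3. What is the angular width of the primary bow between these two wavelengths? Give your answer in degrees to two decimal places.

At 450 nm (n = 1.340): cos²i = 0.26520 → i = 59.004°, r = 39.770°, D_min = 138.929°, rainbow angle = 41.071°.
At 616 nm (n = 1.332): cos²i = 0.25807 → i = 59.469°, r = 40.290°, D_min = 137.776°, rainbow angle = 42.224°.
Angular width = |41.071° − 42.224°| = 1.153°.

1.15°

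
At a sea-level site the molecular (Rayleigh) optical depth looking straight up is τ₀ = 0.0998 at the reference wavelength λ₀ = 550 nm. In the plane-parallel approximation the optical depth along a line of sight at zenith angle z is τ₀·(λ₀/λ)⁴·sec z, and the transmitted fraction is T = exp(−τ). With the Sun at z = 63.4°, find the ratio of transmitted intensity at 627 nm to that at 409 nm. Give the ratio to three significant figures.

Airmass: sec 63.4° = 2.2333.
τ(627 nm) = 0.0998 × (550/627)⁴ × 2.2333 = 0.0998 × 0.5921 × 2.2333 = 0.1320.
τ(409 nm) = 0.0998 × (550/409)⁴ × 2.2333 = 0.0998 × 3.2701 × 2.2333 = 0.7289.
T(627)/T(409) = exp(τ_B − τ_A) = exp(0.5969) = 1.8165.

1.82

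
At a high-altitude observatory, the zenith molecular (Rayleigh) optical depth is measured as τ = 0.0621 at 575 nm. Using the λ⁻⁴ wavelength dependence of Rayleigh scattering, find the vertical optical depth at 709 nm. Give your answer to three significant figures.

0.0269

τ(709 nm) = τ(575 nm) × (575/709)⁴ = 0.0621 × (0.8110)⁴ = 0.0621 × 0.4326 = 0.0269.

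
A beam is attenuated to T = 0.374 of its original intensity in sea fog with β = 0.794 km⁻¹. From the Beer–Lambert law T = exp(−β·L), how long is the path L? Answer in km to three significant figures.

Beer–Lambert: T = exp(−βL) ⇒ L = −ln(T)/β = −ln(0.374)/0.794 = 0.9835/0.794 = 1.239 km.

1.24 km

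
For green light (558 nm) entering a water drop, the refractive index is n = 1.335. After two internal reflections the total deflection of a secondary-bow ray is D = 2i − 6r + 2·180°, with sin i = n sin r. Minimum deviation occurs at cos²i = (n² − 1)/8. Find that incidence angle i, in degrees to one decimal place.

71.8°

cos²i = (1.335² − 1)/8 = (1.78222 − 1)/8 = 0.09778.
cos i = 0.31269, so i = 71.778°.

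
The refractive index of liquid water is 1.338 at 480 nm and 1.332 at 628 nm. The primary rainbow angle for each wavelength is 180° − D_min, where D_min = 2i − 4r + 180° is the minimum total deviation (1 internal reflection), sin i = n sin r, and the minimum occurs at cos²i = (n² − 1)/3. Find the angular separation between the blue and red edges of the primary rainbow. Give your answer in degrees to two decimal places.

At 480 nm (n = 1.338): cos²i = 0.26341 → i = 59.120°, r = 39.899°, D_min = 138.643°, rainbow angle = 41.357°.
At 628 nm (n = 1.332): cos²i = 0.25807 → i = 59.469°, r = 40.290°, D_min = 137.776°, rainbow angle = 42.224°.
Angular width = |41.357° − 42.224°| = 0.867°.

0.87°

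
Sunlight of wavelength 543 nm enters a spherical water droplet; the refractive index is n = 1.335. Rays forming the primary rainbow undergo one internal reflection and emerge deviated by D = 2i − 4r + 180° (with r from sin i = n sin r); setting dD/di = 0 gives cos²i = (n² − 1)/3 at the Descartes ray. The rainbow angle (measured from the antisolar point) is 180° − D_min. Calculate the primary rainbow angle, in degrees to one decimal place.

cos²i = (1.78222 − 1)/3 = 0.26074; i = arccos(0.51063) = 59.294°.
sin r = sin 59.294°/1.335 = 0.64405; r = 40.094°.
D_min = 2·59.294° − 4·40.094° + 180° = 138.212°.
Rainbow angle = 180° − D_min = 41.788°.

41.8°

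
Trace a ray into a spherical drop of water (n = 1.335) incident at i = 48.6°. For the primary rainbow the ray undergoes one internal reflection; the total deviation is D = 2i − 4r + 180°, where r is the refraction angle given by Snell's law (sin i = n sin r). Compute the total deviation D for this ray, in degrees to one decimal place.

140.5°

sin r = sin 48.6° / 1.335 = 0.7501/1.335 = 0.5619; r = 34.19°.
D = 2·48.6° − 4·34.19° + 180° = 97.20° − 136.74° + 180° = 140.46°.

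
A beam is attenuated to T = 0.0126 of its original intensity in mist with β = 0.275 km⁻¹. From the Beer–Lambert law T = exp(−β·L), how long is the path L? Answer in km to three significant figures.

Beer–Lambert: T = exp(−βL) ⇒ L = −ln(T)/β = −ln(0.0126)/0.275 = 4.3741/0.275 = 15.91 km.

15.9 km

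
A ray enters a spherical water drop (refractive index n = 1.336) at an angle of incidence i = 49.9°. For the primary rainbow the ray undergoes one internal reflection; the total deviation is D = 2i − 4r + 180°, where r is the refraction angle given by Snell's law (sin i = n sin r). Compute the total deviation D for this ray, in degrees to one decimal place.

sin r = sin 49.9° / 1.336 = 0.7649/1.336 = 0.5725; r = 34.93°.
D = 2·49.9° − 4·34.93° + 180° = 99.80° − 139.71° + 180° = 140.09°.

140.1°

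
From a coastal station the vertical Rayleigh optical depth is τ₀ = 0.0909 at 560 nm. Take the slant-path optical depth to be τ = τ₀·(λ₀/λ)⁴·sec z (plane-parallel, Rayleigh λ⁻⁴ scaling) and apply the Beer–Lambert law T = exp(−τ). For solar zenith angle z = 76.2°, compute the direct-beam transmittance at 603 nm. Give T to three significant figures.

sec 76.2° = 4.1923.
τ = 0.0909 × (560/603)⁴ × 4.1923 = 0.0909 × 0.7438 × 4.1923 = 0.2835.
T = exp(−0.2835) = 0.7532.

0.753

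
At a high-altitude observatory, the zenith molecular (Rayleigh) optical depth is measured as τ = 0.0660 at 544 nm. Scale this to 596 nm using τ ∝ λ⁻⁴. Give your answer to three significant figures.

τ(596 nm) = τ(544 nm) × (544/596)⁴ = 0.0660 × (0.9128)⁴ = 0.0660 × 0.6941 = 0.0458.

0.0458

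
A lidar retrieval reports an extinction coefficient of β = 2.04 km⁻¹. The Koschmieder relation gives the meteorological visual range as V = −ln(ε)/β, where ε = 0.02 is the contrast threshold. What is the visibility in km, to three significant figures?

V = −ln(0.02) / 2.04 = 3.912 / 2.04 = 1.9177 km.

1.92 km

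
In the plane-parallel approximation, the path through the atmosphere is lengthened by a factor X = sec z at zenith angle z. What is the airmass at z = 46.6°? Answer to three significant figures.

1.46

X = sec z = 1/cos 46.6° = 1/0.6871 = 1.4554.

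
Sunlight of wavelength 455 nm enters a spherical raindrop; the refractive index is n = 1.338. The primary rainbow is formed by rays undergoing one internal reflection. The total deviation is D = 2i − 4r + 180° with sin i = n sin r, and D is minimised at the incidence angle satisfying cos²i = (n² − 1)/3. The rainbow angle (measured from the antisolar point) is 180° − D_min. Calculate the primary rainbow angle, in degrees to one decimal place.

cos²i = (1.79024 − 1)/3 = 0.26341; i = arccos(0.51324) = 59.120°.
sin r = sin 59.120°/1.338 = 0.64144; r = 39.899°.
D_min = 2·59.120° − 4·39.899° + 180° = 138.643°.
Rainbow angle = 180° − D_min = 41.357°.

41.4°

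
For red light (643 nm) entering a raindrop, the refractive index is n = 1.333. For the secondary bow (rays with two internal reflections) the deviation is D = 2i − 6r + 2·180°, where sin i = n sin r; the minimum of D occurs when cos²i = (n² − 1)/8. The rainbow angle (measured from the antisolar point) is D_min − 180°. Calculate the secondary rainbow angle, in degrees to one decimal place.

cos²i = (1.77689 − 1)/8 = 0.09711; i = arccos(0.31163) = 71.843°.
sin r = sin 71.843°/1.333 = 0.71283; r = 45.466°.
D_min = 2·71.843° − 6·45.466° + 360° = 230.891°.
Rainbow angle = D_min − 180° = 50.891°.

50.9°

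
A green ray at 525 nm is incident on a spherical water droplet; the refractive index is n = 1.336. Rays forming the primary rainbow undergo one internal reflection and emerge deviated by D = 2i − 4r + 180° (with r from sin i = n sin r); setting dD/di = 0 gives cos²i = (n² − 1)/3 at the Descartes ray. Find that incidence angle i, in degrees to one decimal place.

cos²i = (1.336² − 1)/3 = (1.78490 − 1)/3 = 0.26163.
cos i = 0.51150, so i = 59.236°.

59.2°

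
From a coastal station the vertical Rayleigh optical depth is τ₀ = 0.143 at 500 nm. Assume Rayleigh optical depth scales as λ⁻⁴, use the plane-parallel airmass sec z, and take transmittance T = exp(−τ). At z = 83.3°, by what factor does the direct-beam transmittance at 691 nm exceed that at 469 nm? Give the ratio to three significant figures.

3.48

Airmass: sec 83.3° = 8.5711.
τ(691 nm) = 0.143 × (500/691)⁴ × 8.5711 = 0.143 × 0.2741 × 8.5711 = 0.3360.
τ(469 nm) = 0.143 × (500/469)⁴ × 8.5711 = 0.143 × 1.2918 × 8.5711 = 1.5833.
T(691)/T(469) = exp(τ_B − τ_A) = exp(1.2473) = 3.4809.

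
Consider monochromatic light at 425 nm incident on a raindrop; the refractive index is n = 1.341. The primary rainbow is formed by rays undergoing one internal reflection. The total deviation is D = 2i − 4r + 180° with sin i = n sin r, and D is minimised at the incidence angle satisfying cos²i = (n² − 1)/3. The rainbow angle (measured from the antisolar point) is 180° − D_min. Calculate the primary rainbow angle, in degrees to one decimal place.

cos²i = (1.79828 − 1)/3 = 0.26609; i = arccos(0.51584) = 58.946°.
sin r = sin 58.946°/1.341 = 0.63884; r = 39.705°.
D_min = 2·58.946° − 4·39.705° + 180° = 139.071°.
Rainbow angle = 180° − D_min = 40.929°.

40.9°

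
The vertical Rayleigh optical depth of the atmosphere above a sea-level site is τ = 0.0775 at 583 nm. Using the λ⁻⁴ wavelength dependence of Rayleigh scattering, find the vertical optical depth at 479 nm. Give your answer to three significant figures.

τ(479 nm) = τ(583 nm) × (583/479)⁴ = 0.0775 × (1.2171)⁴ = 0.0775 × 2.1945 = 0.1701.

0.170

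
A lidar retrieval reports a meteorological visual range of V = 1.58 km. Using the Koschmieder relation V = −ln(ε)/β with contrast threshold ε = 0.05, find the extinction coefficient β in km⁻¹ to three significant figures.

β = −ln(0.05) / V = 2.996 / 1.58 = 1.8960 km⁻¹.

1.90 km⁻¹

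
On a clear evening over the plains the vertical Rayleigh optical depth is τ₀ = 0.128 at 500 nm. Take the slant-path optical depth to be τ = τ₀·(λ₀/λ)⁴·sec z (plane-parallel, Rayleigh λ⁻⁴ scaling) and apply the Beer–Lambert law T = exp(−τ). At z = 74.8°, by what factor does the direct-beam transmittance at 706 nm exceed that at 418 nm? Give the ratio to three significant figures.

2.40

Airmass: sec 74.8° = 3.8140.
τ(706 nm) = 0.128 × (500/706)⁴ × 3.8140 = 0.128 × 0.2516 × 3.8140 = 0.1228.
τ(418 nm) = 0.128 × (500/418)⁴ × 3.8140 = 0.128 × 2.0473 × 3.8140 = 0.9995.
T(706)/T(418) = exp(τ_B − τ_A) = exp(0.8767) = 2.4028.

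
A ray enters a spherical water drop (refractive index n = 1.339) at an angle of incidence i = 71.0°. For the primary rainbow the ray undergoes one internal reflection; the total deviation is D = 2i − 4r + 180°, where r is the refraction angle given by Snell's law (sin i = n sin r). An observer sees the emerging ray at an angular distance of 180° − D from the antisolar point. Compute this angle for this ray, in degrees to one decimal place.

37.7°

sin r = sin 71.0° / 1.339 = 0.9455/1.339 = 0.7061; r = 44.92°.
D = 2·71.0° − 4·44.92° + 180° = 142.00° − 179.69° + 180° = 142.31°.
Angle from antisolar point = 180° − D = 37.69°.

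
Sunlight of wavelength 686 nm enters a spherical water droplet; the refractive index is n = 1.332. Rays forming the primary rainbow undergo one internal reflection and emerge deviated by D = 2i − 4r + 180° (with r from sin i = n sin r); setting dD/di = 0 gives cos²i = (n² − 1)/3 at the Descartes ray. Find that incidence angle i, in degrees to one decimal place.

59.5°

cos²i = (1.332² − 1)/3 = (1.77422 − 1)/3 = 0.25807.
cos i = 0.50801, so i = 59.469°.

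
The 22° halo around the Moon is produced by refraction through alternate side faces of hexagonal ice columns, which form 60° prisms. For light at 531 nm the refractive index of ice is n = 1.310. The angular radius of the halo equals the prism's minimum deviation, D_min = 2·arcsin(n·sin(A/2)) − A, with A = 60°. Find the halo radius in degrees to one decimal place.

21.8°

n·sin(A/2) = 1.310 × sin 30° = 1.310 × 0.5000 = 0.6550.
D_min = 2·arcsin(0.6550) − 60° = 2 × 40.920° − 60° = 21.839°.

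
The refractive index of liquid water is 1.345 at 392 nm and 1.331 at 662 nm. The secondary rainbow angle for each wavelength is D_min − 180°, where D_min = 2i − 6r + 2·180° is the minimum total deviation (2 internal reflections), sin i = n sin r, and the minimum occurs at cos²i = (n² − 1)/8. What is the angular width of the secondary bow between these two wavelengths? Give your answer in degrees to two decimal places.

At 392 nm (n = 1.345): cos²i = 0.10113 → i = 71.458°, r = 44.821°, D_min = 233.987°, rainbow angle = 53.987°.
At 662 nm (n = 1.331): cos²i = 0.09645 → i = 71.907°, r = 45.575°, D_min = 230.365°, rainbow angle = 50.365°.
Angular width = |53.987° − 50.365°| = 3.622°.

3.62°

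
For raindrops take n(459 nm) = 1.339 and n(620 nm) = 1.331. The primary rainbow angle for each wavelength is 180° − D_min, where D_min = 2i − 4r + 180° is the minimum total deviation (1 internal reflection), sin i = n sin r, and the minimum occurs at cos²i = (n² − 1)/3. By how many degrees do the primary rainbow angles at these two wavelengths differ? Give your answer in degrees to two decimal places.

1.16°

At 459 nm (n = 1.339): cos²i = 0.26431 → i = 59.062°, r = 39.834°, D_min = 138.786°, rainbow angle = 41.214°.
At 620 nm (n = 1.331): cos²i = 0.25719 → i = 59.527°, r = 40.356°, D_min = 137.630°, rainbow angle = 42.370°.
Angular width = |41.214° − 42.370°| = 1.156°.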